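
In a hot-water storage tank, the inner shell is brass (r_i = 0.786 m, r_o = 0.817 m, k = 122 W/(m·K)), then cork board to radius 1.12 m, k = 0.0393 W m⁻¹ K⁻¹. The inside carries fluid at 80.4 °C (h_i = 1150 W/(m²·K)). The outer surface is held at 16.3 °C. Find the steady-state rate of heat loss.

Treat each layer as a resistance in series:
  R_conv,in = 1/(4πr²h) = 1/(4π·0.786²·1150) = 1.120×10^-4 K/W
  R_brass = (1/0.786 − 1/0.817)/(4πk) = 0.04827/(4π·122) = 3.149×10^-5 K/W
  R_cork board = (1/0.817 − 1/1.12)/(4πk) = 0.3311/(4π·0.0393) = 0.6705 K/W
ΣR = 1.120×10^-4 + 3.149×10^-5 + 0.6705 = 0.6706 K/W
Q = ΔT/ΣR = (80.4 °C − 16.3 °C)/0.6706 = 95.6 W

Q = 95.6 W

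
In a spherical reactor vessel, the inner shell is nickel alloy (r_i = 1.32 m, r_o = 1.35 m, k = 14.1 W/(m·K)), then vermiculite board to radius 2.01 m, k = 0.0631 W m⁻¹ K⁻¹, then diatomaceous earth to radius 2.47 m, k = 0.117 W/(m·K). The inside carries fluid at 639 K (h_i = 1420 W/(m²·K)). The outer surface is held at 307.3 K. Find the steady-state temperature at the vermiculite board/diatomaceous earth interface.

T = 363.8 K

Series thermal resistances, inner to outer:
  R_conv,in = 1/(4πr²h) = 1/(4π·1.32²·1420) = 3.216×10^-5 K/W
  R_nickel alloy = (1/1.32 − 1/1.35)/(4πk) = 0.01684/(4π·14.1) = 9.501×10^-5 K/W
  R_vermiculite board = (1/1.35 − 1/2.01)/(4πk) = 0.2432/(4π·0.0631) = 0.3067 K/W
  R_diatomaceous earth = (1/2.01 − 1/2.47)/(4πk) = 0.09265/(4π·0.117) = 0.06302 K/W
ΣR = 3.216×10^-5 + 9.501×10^-5 + 0.3067 + 0.06302 = 0.3698 K/W
Q = ΔT/ΣR = (639 K − 307.3 K)/0.3698 = 897.0 W
From the inner boundary to the vermiculite board/diatomaceous earth interface, ΣR_partial = 0.3068 K/W.
T_interface = T_in − Q·ΣR_partial = 639 K − (897.0)(0.3068) = 363.8 K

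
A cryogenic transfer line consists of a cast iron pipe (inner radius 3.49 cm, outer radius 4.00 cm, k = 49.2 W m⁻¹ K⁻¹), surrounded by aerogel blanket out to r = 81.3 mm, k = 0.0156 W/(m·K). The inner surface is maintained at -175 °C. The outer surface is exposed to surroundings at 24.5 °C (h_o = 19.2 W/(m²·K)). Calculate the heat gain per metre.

Q' = 27.2 W/m

Resistance network (inner→outer):
  R'_cast iron = ln(0.0400/0.0349)/(2πk) = 0.1364/(2π·49.2) = 4.412×10^-4 m·K/W
  R'_aerogel blanket = ln(0.0813/0.0400)/(2πk) = 0.7093/(2π·0.0156) = 7.236 m·K/W
  R'_conv,out = 1/(2πr h) = 1/(2π·0.0813·19.2) = 0.1020 m·K/W
ΣR = 4.412×10^-4 + 7.236 + 0.1020 = 7.338 m·K/W
Q' = ΔT/ΣR = (-175 °C − 24.5 °C)/7.338 = -27.2 W/m
(Negative Q' ⇒ heat flows inward; heat gain = 27.2 W/m.)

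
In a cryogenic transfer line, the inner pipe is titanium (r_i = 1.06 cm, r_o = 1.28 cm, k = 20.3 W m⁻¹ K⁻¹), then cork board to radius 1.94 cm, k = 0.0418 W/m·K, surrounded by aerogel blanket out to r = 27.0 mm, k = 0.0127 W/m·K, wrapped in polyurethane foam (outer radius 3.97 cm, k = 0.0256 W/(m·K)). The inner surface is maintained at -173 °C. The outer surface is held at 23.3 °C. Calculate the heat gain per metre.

Series thermal resistances, inner to outer:
  R'_titanium = ln(0.0128/0.0106)/(2πk) = 0.1886/(2π·20.3) = 0.001479 m·K/W
  R'_cork board = ln(0.0194/0.0128)/(2πk) = 0.4158/(2π·0.0418) = 1.583 m·K/W
  R'_aerogel blanket = ln(0.0270/0.0194)/(2πk) = 0.3306/(2π·0.0127) = 4.143 m·K/W
  R'_polyurethane foam = ln(0.0397/0.0270)/(2πk) = 0.3855/(2π·0.0256) = 2.397 m·K/W
ΣR = 0.001479 + 1.583 + 4.143 + 2.397 = 8.124 m·K/W
Q' = ΔT/ΣR = (-173 °C − 23.3 °C)/8.124 = -24.2 W/m
(Negative Q' ⇒ heat flows inward; heat gain = 24.2 W/m.)

Q' = 24.2 W/m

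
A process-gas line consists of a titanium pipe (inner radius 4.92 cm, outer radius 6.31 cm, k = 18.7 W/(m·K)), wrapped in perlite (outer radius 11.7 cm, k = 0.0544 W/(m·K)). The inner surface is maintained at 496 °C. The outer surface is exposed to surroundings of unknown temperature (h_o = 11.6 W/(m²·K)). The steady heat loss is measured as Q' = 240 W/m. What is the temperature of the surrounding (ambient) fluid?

T_out = 33.8 °C

Sum the resistances:
  R'_titanium = ln(0.0631/0.0492)/(2πk) = 0.2488/(2π·18.7) = 0.002118 m·K/W
  R'_perlite = ln(0.117/0.0631)/(2πk) = 0.6175/(2π·0.0544) = 1.806 m·K/W
  R'_conv,out = 1/(2πr h) = 1/(2π·0.117·11.6) = 0.1173 m·K/W
ΣR = 1.926 m·K/W
ΔT = Q'·ΣR = 240 × 1.926 = 462.2 K
Heat flows outward, so T_out = T_in − ΔT = 496 − 462.2 = 33.8 °C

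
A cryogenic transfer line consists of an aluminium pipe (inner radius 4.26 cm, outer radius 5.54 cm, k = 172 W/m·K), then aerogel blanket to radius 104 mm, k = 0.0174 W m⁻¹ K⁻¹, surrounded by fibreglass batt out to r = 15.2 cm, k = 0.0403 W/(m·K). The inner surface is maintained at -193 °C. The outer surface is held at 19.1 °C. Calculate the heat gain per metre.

Resistance network (inner→outer):
  R'_aluminium = ln(0.0554/0.0426)/(2πk) = 0.2627/(2π·172) = 2.431×10^-4 m·K/W
  R'_aerogel blanket = ln(0.104/0.0554)/(2πk) = 0.6298/(2π·0.0174) = 5.761 m·K/W
  R'_fibreglass batt = ln(0.152/0.104)/(2πk) = 0.3795/(2π·0.0403) = 1.499 m·K/W
ΣR = 2.431×10^-4 + 5.761 + 1.499 = 7.260 m·K/W
Q' = ΔT/ΣR = (-193 °C − 19.1 °C)/7.260 = -29.2 W/m
(Negative Q' ⇒ heat flows inward; heat gain = 29.2 W/m.)

Q' = 29.2 W/m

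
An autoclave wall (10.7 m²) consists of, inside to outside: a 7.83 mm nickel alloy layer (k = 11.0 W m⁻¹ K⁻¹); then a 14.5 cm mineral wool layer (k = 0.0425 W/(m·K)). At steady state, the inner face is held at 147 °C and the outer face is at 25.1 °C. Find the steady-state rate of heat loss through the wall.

Q = 382 W

Series thermal resistances, inner to outer:
  R_nickel alloy = L/(kA) = 0.00783/(11.0·10.7) = 6.653×10^-5 K/W
  R_mineral wool = L/(kA) = 0.145/(0.0425·10.7) = 0.3189 K/W
ΣR = 6.653×10^-5 + 0.3189 = 0.3190 K/W
Q = ΔT/ΣR = (147 °C − 25.1 °C)/0.3190 = 382 W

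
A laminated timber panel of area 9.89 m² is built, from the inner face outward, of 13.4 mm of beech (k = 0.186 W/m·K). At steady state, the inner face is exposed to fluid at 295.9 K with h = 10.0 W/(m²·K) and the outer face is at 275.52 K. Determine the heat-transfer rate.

Treat each layer as a resistance in series:
  R_conv,in = 1/(hA) = 1/(10.0·9.89) = 0.01011 K/W
  R_beech = L/(kA) = 0.0134/(0.186·9.89) = 0.007284 K/W
ΣR = 0.01011 + 0.007284 = 0.01739 K/W
Q = ΔT/ΣR = (295.9 K − 275.52 K)/0.01739 = 1170 W

Q = 1170 W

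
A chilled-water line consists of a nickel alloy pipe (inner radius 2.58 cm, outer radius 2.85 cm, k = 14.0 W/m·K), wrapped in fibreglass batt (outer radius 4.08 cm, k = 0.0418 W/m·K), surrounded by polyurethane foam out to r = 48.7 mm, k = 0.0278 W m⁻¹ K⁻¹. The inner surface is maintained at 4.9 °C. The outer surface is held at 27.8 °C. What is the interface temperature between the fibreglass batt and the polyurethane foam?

T = 18.1 °C

Resistance network (inner→outer):
  R'_nickel alloy = ln(0.0285/0.0258)/(2πk) = 0.09953/(2π·14.0) = 0.001131 m·K/W
  R'_fibreglass batt = ln(0.0408/0.0285)/(2πk) = 0.3588/(2π·0.0418) = 1.366 m·K/W
  R'_polyurethane foam = ln(0.0487/0.0408)/(2πk) = 0.1770/(2π·0.0278) = 1.013 m·K/W
ΣR = 0.001131 + 1.366 + 1.013 = 2.380 m·K/W
Q' = ΔT/ΣR = (4.9 °C − 27.8 °C)/2.380 = -9.622 W/m
From the inner boundary to the fibreglass batt/polyurethane foam interface, ΣR_partial = 1.367 m·K/W.
T_interface = T_in − Q'·ΣR_partial = 4.9 °C − (-9.622)(1.367) = 18.1 °C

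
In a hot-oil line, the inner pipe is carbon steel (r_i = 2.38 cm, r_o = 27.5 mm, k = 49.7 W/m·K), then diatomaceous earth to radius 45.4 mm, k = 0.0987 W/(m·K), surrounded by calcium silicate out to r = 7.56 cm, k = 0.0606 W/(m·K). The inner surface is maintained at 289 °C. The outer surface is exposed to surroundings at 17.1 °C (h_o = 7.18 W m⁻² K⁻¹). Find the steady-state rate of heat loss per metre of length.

Q' = 111 W/m

Resistance network (inner→outer):
  R'_carbon steel = ln(0.0275/0.0238)/(2πk) = 0.1445/(2π·49.7) = 4.627×10^-4 m·K/W
  R'_diatomaceous earth = ln(0.0454/0.0275)/(2πk) = 0.5013/(2π·0.0987) = 0.8084 m·K/W
  R'_calcium silicate = ln(0.0756/0.0454)/(2πk) = 0.5099/(2π·0.0606) = 1.339 m·K/W
  R'_conv,out = 1/(2πr h) = 1/(2π·0.0756·7.18) = 0.2932 m·K/W
ΣR = 4.627×10^-4 + 0.8084 + 1.339 + 0.2932 = 2.441 m·K/W
Q' = ΔT/ΣR = (289 °C − 17.1 °C)/2.441 = 111 W/m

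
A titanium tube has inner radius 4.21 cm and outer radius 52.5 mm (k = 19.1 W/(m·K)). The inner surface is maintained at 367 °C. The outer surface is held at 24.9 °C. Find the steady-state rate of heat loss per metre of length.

Q' = 2πk·ΔT/ln(r₂/r₁) = 2π × 19.1 × 342.1 / ln(0.0525/0.0421) = 1.86×10^5 W/m

Q' = 186 kW/m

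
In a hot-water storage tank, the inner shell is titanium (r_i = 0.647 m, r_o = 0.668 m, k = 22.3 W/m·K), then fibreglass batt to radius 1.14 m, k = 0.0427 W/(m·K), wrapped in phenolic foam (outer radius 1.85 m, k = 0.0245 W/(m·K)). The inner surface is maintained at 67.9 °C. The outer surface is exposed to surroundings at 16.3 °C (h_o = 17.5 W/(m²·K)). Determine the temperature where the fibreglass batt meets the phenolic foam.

Treat each layer as a resistance in series:
  R_titanium = (1/0.647 − 1/0.668)/(4πk) = 0.04859/(4π·22.3) = 1.734×10^-4 K/W
  R_fibreglass batt = (1/0.668 − 1/1.14)/(4πk) = 0.6198/(4π·0.0427) = 1.155 K/W
  R_phenolic foam = (1/1.14 − 1/1.85)/(4πk) = 0.3367/(4π·0.0245) = 1.093 K/W
  R_conv,out = 1/(4πr²h) = 1/(4π·1.85²·17.5) = 0.001329 K/W
ΣR = 1.734×10^-4 + 1.155 + 1.093 + 0.001329 = 2.250 K/W
Q = ΔT/ΣR = (67.9 °C − 16.3 °C)/2.250 = 22.93 W
From the inner boundary to the fibreglass batt/phenolic foam interface, ΣR_partial = 1.155 K/W.
T_interface = T_in − Q·ΣR_partial = 67.9 °C − (22.93)(1.155) = 41.4 °C

T = 41.4 °C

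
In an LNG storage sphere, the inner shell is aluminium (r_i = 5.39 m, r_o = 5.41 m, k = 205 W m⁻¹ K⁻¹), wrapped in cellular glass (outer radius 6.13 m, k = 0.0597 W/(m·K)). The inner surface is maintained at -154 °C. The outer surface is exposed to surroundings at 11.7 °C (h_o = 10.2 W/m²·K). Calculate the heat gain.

Q = 5.68 kW

Series thermal resistances, inner to outer:
  R_aluminium = (1/5.39 − 1/5.41)/(4πk) = 6.859×10^-4/(4π·205) = 2.662×10^-7 K/W
  R_cellular glass = (1/5.41 − 1/6.13)/(4πk) = 0.02171/(4π·0.0597) = 0.02894 K/W
  R_conv,out = 1/(4πr²h) = 1/(4π·6.13²·10.2) = 2.076×10^-4 K/W
ΣR = 2.662×10^-7 + 0.02894 + 2.076×10^-4 = 0.02915 K/W
Q = ΔT/ΣR = (-154 °C − 11.7 °C)/0.02915 = -5680 W
(Negative Q ⇒ heat flows inward; heat gain = 5680 W.)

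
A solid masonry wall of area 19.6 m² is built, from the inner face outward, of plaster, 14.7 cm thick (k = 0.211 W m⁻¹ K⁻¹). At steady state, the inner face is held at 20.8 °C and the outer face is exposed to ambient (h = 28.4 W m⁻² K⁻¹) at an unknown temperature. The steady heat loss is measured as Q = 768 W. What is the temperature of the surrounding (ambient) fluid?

T_out = -7.88 °C

Sum the resistances:
  R_plaster = L/(kA) = 0.147/(0.211·19.6) = 0.03555 K/W
  R_conv,out = 1/(hA) = 1/(28.4·19.6) = 0.001796 K/W
ΣR = 0.03734 K/W
ΔT = Q·ΣR = 768 × 0.03734 = 28.68 K
Heat flows outward, so T_out = T_in − ΔT = 20.8 − 28.68 = -7.88 °C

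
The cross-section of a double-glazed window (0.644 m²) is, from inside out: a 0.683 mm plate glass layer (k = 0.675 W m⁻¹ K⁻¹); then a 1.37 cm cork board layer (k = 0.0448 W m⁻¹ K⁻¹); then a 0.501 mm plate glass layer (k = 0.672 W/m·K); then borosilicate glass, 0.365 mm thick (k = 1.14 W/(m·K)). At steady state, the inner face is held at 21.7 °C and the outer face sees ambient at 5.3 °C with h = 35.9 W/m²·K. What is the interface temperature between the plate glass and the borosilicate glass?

Treat each layer as a resistance in series:
  R_plate glass = L/(kA) = 6.83×10^-4/(0.675·0.644) = 0.001571 K/W
  R_cork board = L/(kA) = 0.0137/(0.0448·0.644) = 0.4749 K/W
  R_plate glass = L/(kA) = 5.01×10^-4/(0.672·0.644) = 0.001158 K/W
  R_borosilicate glass = L/(kA) = 3.65×10^-4/(1.14·0.644) = 4.972×10^-4 K/W
  R_conv,out = 1/(hA) = 1/(35.9·0.644) = 0.04325 K/W
ΣR = 0.001571 + 0.4749 + 0.001158 + 4.972×10^-4 + 0.04325 = 0.5214 K/W
Q = ΔT/ΣR = (21.7 °C − 5.3 °C)/0.5214 = 31.45 W
From the inner boundary to the plate glass/borosilicate glass interface, ΣR_partial = 0.4776 K/W.
T_interface = T_in − Q·ΣR_partial = 21.7 °C − (31.45)(0.4776) = 6.68 °C

T = 6.68 °C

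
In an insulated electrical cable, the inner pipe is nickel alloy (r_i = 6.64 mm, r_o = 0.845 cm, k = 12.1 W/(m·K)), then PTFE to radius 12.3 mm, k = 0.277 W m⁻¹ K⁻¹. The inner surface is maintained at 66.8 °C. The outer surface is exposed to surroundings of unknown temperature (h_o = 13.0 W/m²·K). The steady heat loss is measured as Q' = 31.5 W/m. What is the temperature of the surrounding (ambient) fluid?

Series resistances:
  R'_nickel alloy = ln(0.00845/0.00664)/(2πk) = 0.2411/(2π·12.1) = 0.003171 m·K/W
  R'_PTFE = ln(0.0123/0.00845)/(2πk) = 0.3754/(2π·0.277) = 0.2157 m·K/W
  R'_conv,out = 1/(2πr h) = 1/(2π·0.0123·13.0) = 0.9953 m·K/W
ΣR = 1.214 m·K/W
ΔT = Q'·ΣR = 31.5 × 1.214 = 38.24 K
Heat flows outward, so T_out = T_in − ΔT = 66.8 − 38.24 = 28.6 °C

T_out = 28.6 °C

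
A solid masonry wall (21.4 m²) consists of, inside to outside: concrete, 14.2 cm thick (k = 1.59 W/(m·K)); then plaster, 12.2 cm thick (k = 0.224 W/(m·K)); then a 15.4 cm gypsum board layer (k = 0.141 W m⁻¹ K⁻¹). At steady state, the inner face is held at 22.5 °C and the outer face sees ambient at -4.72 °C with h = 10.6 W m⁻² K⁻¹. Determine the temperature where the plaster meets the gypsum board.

T = 13.0 °C

Resistance network (inner→outer):
  R_concrete = L/(kA) = 0.142/(1.59·21.4) = 0.004173 K/W
  R_plaster = L/(kA) = 0.122/(0.224·21.4) = 0.02545 K/W
  R_gypsum board = L/(kA) = 0.154/(0.141·21.4) = 0.05104 K/W
  R_conv,out = 1/(hA) = 1/(10.6·21.4) = 0.004408 K/W
ΣR = 0.004173 + 0.02545 + 0.05104 + 0.004408 = 0.08507 K/W
Q = ΔT/ΣR = (22.5 °C − -4.72 °C)/0.08507 = 320.0 W
From the inner boundary to the plaster/gypsum board interface, ΣR_partial = 0.02962 K/W.
T_interface = T_in − Q·ΣR_partial = 22.5 °C − (320.0)(0.02962) = 13.0 °C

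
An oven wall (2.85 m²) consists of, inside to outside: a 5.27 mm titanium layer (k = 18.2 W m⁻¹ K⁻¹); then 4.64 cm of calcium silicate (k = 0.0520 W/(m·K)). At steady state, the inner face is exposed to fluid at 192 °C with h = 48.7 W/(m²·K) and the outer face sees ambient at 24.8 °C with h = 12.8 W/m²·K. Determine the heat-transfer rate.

Resistance network (inner→outer):
  R_conv,in = 1/(hA) = 1/(48.7·2.85) = 0.007205 K/W
  R_titanium = L/(kA) = 0.00527/(18.2·2.85) = 1.016×10^-4 K/W
  R_calcium silicate = L/(kA) = 0.0464/(0.0520·2.85) = 0.3131 K/W
  R_conv,out = 1/(hA) = 1/(12.8·2.85) = 0.02741 K/W
ΣR = 0.007205 + 1.016×10^-4 + 0.3131 + 0.02741 = 0.3478 K/W
Q = ΔT/ΣR = (192 °C − 24.8 °C)/0.3478 = 481 W

Q = 481 W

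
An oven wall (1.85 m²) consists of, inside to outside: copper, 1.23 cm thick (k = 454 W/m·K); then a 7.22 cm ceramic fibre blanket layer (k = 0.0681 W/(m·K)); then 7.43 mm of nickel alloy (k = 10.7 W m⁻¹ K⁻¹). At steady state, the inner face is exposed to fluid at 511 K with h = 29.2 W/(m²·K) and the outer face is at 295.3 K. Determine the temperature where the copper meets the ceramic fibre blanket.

Series thermal resistances, inner to outer:
  R_conv,in = 1/(hA) = 1/(29.2·1.85) = 0.01851 K/W
  R_copper = L/(kA) = 0.0123/(454·1.85) = 1.464×10^-5 K/W
  R_ceramic fibre blanket = L/(kA) = 0.0722/(0.0681·1.85) = 0.5731 K/W
  R_nickel alloy = L/(kA) = 0.00743/(10.7·1.85) = 3.753×10^-4 K/W
ΣR = 0.01851 + 1.464×10^-5 + 0.5731 + 3.753×10^-4 = 0.5920 K/W
Q = ΔT/ΣR = (511 K − 295.3 K)/0.5920 = 364.4 W
From the inner boundary to the copper/ceramic fibre blanket interface, ΣR_partial = 0.01852 K/W.
T_interface = T_in − Q·ΣR_partial = 511 K − (364.4)(0.01852) = 504 K

T = 504 K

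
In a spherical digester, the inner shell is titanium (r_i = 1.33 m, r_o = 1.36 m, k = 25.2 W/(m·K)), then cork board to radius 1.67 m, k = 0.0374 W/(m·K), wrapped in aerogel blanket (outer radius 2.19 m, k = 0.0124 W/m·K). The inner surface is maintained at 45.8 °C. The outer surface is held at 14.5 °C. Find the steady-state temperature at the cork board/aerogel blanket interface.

T = 38.2 °C

Resistance network (inner→outer):
  R_titanium = (1/1.33 − 1/1.36)/(4πk) = 0.01659/(4π·25.2) = 5.237×10^-5 K/W
  R_cork board = (1/1.36 − 1/1.67)/(4πk) = 0.1365/(4π·0.0374) = 0.2904 K/W
  R_aerogel blanket = (1/1.67 − 1/2.19)/(4πk) = 0.1422/(4π·0.0124) = 0.9125 K/W
ΣR = 5.237×10^-5 + 0.2904 + 0.9125 = 1.203 K/W
Q = ΔT/ΣR = (45.8 °C − 14.5 °C)/1.203 = 26.02 W
From the inner boundary to the cork board/aerogel blanket interface, ΣR_partial = 0.2905 K/W.
T_interface = T_in − Q·ΣR_partial = 45.8 °C − (26.02)(0.2905) = 38.2 °C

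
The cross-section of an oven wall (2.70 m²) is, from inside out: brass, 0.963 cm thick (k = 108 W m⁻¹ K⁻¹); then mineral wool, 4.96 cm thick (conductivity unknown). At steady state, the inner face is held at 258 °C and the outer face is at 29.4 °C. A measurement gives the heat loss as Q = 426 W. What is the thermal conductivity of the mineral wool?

ΣR = ΔT/Q = |258 − 29.4|/426 = 0.5366 K/W
Known resistances:
  R_brass = L/(kA) = 0.00963/(108·2.70) = 3.302×10^-5 K/W
R_mineral wool = ΣR − ΣR_known = 0.5366 − 3.302×10^-5 = 0.5366 K/W
L/(kA) = 0.5366 ⇒ k = 0.0496/(0.5366·2.70) = 0.0342 W/m·K

k = 0.0342 W/m·K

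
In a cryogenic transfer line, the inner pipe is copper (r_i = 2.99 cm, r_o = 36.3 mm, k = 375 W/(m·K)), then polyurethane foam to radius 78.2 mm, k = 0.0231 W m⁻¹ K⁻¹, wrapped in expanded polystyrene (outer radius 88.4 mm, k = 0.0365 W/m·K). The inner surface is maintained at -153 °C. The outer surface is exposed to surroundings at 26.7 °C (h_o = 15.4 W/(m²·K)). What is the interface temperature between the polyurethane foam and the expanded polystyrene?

T = 7.0 °C

Treat each layer as a resistance in series:
  R'_copper = ln(0.0363/0.0299)/(2πk) = 0.1940/(2π·375) = 8.232×10^-5 m·K/W
  R'_polyurethane foam = ln(0.0782/0.0363)/(2πk) = 0.7675/(2π·0.0231) = 5.288 m·K/W
  R'_expanded polystyrene = ln(0.0884/0.0782)/(2πk) = 0.1226/(2π·0.0365) = 0.5346 m·K/W
  R'_conv,out = 1/(2πr h) = 1/(2π·0.0884·15.4) = 0.1169 m·K/W
ΣR = 8.232×10^-5 + 5.288 + 0.5346 + 0.1169 = 5.940 m·K/W
Q' = ΔT/ΣR = (-153 °C − 26.7 °C)/5.940 = -30.25 W/m
From the inner boundary to the polyurethane foam/expanded polystyrene interface, ΣR_partial = 5.288 m·K/W.
T_interface = T_in − Q'·ΣR_partial = -153 °C − (-30.25)(5.288) = 7.0 °C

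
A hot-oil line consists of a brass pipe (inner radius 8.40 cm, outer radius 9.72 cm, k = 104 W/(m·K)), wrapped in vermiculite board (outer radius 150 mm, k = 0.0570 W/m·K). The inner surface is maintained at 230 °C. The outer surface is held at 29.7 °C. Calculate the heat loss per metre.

Resistance network (inner→outer):
  R'_brass = ln(0.0972/0.0840)/(2πk) = 0.1460/(2π·104) = 2.234×10^-4 m·K/W
  R'_vermiculite board = ln(0.150/0.0972)/(2πk) = 0.4339/(2π·0.0570) = 1.211 m·K/W
ΣR = 2.234×10^-4 + 1.211 = 1.211 m·K/W
Q' = ΔT/ΣR = (230 °C − 29.7 °C)/1.211 = 165 W/m

Q' = 165 W/m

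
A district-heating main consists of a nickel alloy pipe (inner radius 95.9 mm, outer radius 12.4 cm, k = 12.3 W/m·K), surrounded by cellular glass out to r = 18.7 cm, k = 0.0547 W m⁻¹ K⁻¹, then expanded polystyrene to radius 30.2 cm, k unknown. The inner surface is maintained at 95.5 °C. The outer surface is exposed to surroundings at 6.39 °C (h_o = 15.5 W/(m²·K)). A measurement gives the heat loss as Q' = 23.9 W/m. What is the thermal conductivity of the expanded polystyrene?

k = 0.0306 W/m·K

ΣR = ΔT/Q' = |95.5 − 6.39|/23.9 = 3.728 m·K/W
Known resistances:
  R'_nickel alloy = ln(0.124/0.0959)/(2πk) = 0.2570/(2π·12.3) = 0.003325 m·K/W
  R'_cellular glass = ln(0.187/0.124)/(2πk) = 0.4108/(2π·0.0547) = 1.195 m·K/W
  R'_conv,out = 1/(2πr h) = 1/(2π·0.302·15.5) = 0.03400 m·K/W
R_expanded polystyrene = ΣR − ΣR_known = 3.728 − 1.232 = 2.496 m·K/W
ln(r₂/r₁)/(2πk) = 2.496 ⇒ k = 0.4793/(2π·2.496) = 0.0306 W/m·K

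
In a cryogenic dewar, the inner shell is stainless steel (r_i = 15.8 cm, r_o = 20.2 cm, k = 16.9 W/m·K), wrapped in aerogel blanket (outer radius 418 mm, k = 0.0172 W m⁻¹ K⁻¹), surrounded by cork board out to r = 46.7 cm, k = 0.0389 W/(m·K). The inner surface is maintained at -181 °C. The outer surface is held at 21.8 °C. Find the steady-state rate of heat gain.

Q = 16.4 W

Treat each layer as a resistance in series:
  R_stainless steel = (1/0.158 − 1/0.202)/(4πk) = 1.379/(4π·16.9) = 0.006492 K/W
  R_aerogel blanket = (1/0.202 − 1/0.418)/(4πk) = 2.558/(4π·0.0172) = 11.84 K/W
  R_cork board = (1/0.418 − 1/0.467)/(4πk) = 0.2510/(4π·0.0389) = 0.5135 K/W
ΣR = 0.006492 + 11.84 + 0.5135 = 12.36 K/W
Q = ΔT/ΣR = (-181 °C − 21.8 °C)/12.36 = -16.4 W
(Negative Q ⇒ heat flows inward; heat gain = 16.4 W.)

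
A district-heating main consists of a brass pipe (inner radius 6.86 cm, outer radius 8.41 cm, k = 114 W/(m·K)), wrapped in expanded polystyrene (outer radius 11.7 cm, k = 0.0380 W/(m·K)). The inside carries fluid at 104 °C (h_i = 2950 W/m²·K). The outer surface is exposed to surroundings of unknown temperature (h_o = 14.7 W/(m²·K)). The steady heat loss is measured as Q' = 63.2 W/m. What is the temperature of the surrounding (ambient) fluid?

T_out = 10.7 °C

Sum the resistances:
  R'_conv,in = 1/(2πr h) = 1/(2π·0.0686·2950) = 7.865×10^-4 m·K/W
  R'_brass = ln(0.0841/0.0686)/(2πk) = 0.2037/(2π·114) = 2.844×10^-4 m·K/W
  R'_expanded polystyrene = ln(0.117/0.0841)/(2πk) = 0.3302/(2π·0.0380) = 1.383 m·K/W
  R'_conv,out = 1/(2πr h) = 1/(2π·0.117·14.7) = 0.09254 m·K/W
ΣR = 1.476 m·K/W
ΔT = Q'·ΣR = 63.2 × 1.476 = 93.28 K
Heat flows outward, so T_out = T_in − ΔT = 104 − 93.28 = 10.7 °C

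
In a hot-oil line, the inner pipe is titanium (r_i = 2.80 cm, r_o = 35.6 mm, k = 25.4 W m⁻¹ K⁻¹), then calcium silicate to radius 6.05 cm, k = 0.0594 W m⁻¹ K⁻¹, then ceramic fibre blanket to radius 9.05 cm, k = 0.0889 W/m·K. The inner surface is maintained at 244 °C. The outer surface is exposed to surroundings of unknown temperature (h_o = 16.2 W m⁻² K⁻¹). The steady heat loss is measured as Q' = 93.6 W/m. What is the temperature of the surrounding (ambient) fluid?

T_out = 33.2 °C

Series resistances:
  R'_titanium = ln(0.0356/0.0280)/(2πk) = 0.2401/(2π·25.4) = 0.001505 m·K/W
  R'_calcium silicate = ln(0.0605/0.0356)/(2πk) = 0.5303/(2π·0.0594) = 1.421 m·K/W
  R'_ceramic fibre blanket = ln(0.0905/0.0605)/(2πk) = 0.4027/(2π·0.0889) = 0.7210 m·K/W
  R'_conv,out = 1/(2πr h) = 1/(2π·0.0905·16.2) = 0.1086 m·K/W
ΣR = 2.252 m·K/W
ΔT = Q'·ΣR = 93.6 × 2.252 = 210.8 K
Heat flows outward, so T_out = T_in − ΔT = 244 − 210.8 = 33.2 °C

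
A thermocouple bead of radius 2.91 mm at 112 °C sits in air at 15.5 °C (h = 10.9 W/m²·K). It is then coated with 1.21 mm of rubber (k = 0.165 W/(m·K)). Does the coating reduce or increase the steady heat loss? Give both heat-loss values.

increases: 0.112 → 0.202 W

Critical radius for a sphere: r_cr = 2k/h = 0.0303 m = 3.03 cm.
Outer radius after coating: r₂ = 0.00291 + 0.00121 = 0.00412 m.
Since r₁ < r_cr and r₂ ≤ r_cr, the coating moves toward the maximum at r_cr — heat loss rises.
Bare: R = 1/(4πr₁²h) = 862.1 K/W; Q = 96.5/862.1 = 0.112 W.
Coated: R = R_cond + R_conv = 478.8 K/W; Q = 96.5/478.8 = 0.202 W.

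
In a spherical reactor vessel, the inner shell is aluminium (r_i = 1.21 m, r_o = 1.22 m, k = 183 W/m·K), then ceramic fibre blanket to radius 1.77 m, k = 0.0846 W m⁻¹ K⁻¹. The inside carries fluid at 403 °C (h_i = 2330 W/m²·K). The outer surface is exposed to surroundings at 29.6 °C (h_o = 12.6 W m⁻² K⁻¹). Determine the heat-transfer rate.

Resistance network (inner→outer):
  R_conv,in = 1/(4πr²h) = 1/(4π·1.21²·2330) = 2.333×10^-5 K/W
  R_aluminium = (1/1.21 − 1/1.22)/(4πk) = 0.006774/(4π·183) = 2.946×10^-6 K/W
  R_ceramic fibre blanket = (1/1.22 − 1/1.77)/(4πk) = 0.2547/(4π·0.0846) = 0.2396 K/W
  R_conv,out = 1/(4πr²h) = 1/(4π·1.77²·12.6) = 0.002016 K/W
ΣR = 2.333×10^-5 + 2.946×10^-6 + 0.2396 + 0.002016 = 0.2416 K/W
Q = ΔT/ΣR = (403 °C − 29.6 °C)/0.2416 = 1550 W

Q = 1550 W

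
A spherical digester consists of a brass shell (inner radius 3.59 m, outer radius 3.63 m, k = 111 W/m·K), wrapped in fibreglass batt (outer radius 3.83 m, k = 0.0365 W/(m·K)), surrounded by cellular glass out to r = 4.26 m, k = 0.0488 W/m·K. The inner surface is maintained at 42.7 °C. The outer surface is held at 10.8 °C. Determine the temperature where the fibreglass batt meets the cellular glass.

T = 29.2 °C

Resistance network (inner→outer):
  R_brass = (1/3.59 − 1/3.63)/(4πk) = 0.003069/(4π·111) = 2.201×10^-6 K/W
  R_fibreglass batt = (1/3.63 − 1/3.83)/(4πk) = 0.01439/(4π·0.0365) = 0.03136 K/W
  R_cellular glass = (1/3.83 − 1/4.26)/(4πk) = 0.02635/(4π·0.0488) = 0.04298 K/W
ΣR = 2.201×10^-6 + 0.03136 + 0.04298 = 0.07434 K/W
Q = ΔT/ΣR = (42.7 °C − 10.8 °C)/0.07434 = 429.1 W
From the inner boundary to the fibreglass batt/cellular glass interface, ΣR_partial = 0.03136 K/W.
T_interface = T_in − Q·ΣR_partial = 42.7 °C − (429.1)(0.03136) = 29.2 °C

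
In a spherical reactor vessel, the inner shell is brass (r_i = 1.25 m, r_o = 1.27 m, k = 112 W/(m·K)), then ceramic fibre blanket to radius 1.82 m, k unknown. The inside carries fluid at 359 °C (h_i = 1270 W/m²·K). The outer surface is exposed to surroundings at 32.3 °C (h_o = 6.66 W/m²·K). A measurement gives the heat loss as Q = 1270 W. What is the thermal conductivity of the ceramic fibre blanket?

ΣR = ΔT/Q = |359 − 32.3|/1270 = 0.2572 K/W
Known resistances:
  R_conv,in = 1/(4πr²h) = 1/(4π·1.25²·1270) = 4.010×10^-5 K/W
  R_brass = (1/1.25 − 1/1.27)/(4πk) = 0.01260/(4π·112) = 8.951×10^-6 K/W
  R_conv,out = 1/(4πr²h) = 1/(4π·1.82²·6.66) = 0.003607 K/W
R_ceramic fibre blanket = ΣR − ΣR_known = 0.2572 − 0.003656 = 0.2535 K/W
(1/r₁−1/r₂)/(4πk) = 0.2535 ⇒ k = 0.2380/(4π·0.2535) = 0.0747 W/m·K

k = 0.0747 W/m·K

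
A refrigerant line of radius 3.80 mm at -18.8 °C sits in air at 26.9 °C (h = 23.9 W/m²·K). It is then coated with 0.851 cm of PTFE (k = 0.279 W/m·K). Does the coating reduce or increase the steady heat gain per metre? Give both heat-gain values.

increases: 26.1 → 37.7 W/m

Critical radius for a cylinder: r_cr = k/h = 0.0117 m = 1.17 cm.
Outer radius after coating: r₂ = 0.00380 + 0.00851 = 0.01231 m.
r₁ < r_cr < r₂: heat gain rises to a maximum at r_cr then falls. Whether the coating helps depends on whether Q(r₂) has dropped back below Q(r₁).
Bare: R = 1/(2πr₁h) = 1.752 m·K/W; Q = 45.7/1.752 = 26.1 W/m.
Coated: R = R_cond + R_conv = 1.211 m·K/W; Q = 45.7/1.211 = 37.7 W/m.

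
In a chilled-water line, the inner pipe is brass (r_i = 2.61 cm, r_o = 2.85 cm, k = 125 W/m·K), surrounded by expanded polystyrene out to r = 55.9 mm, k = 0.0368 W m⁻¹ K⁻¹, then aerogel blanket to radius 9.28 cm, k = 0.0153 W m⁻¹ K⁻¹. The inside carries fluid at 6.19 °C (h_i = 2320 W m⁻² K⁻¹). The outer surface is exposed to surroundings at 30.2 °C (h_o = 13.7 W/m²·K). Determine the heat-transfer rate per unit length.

Treat each layer as a resistance in series:
  R'_conv,in = 1/(2πr h) = 1/(2π·0.0261·2320) = 0.002628 m·K/W
  R'_brass = ln(0.0285/0.0261)/(2πk) = 0.08797/(2π·125) = 1.120×10^-4 m·K/W
  R'_expanded polystyrene = ln(0.0559/0.0285)/(2πk) = 0.6737/(2π·0.0368) = 2.913 m·K/W
  R'_aerogel blanket = ln(0.0928/0.0559)/(2πk) = 0.5069/(2π·0.0153) = 5.273 m·K/W
  R'_conv,out = 1/(2πr h) = 1/(2π·0.0928·13.7) = 0.1252 m·K/W
ΣR = 0.002628 + 1.120×10^-4 + 2.913 + 5.273 + 0.1252 = 8.314 m·K/W
Q' = ΔT/ΣR = (6.19 °C − 30.2 °C)/8.314 = -2.89 W/m
(Negative Q' ⇒ heat flows inward; heat gain = 2.89 W/m.)

Q' = 2.89 W/m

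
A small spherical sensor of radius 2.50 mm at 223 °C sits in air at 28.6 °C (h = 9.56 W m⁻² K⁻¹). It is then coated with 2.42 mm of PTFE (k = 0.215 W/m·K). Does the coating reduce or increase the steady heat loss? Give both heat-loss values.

increases: 0.146 → 0.467 W

Critical radius for a sphere: r_cr = 2k/h = 0.0450 m = 4.50 cm.
Outer radius after coating: r₂ = 0.00250 + 0.00242 = 0.00492 m.
Since r₁ < r_cr and r₂ ≤ r_cr, the coating moves toward the maximum at r_cr — heat loss rises.
Bare: R = 1/(4πr₁²h) = 1332 K/W; Q = 194.4/1332 = 0.146 W.
Coated: R = R_cond + R_conv = 416.7 K/W; Q = 194.4/416.7 = 0.467 W.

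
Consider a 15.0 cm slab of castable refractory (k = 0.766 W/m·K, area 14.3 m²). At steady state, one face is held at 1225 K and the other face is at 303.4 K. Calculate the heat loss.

Q = 67.3 kW

Q = kA·ΔT/L = 0.766 × 14.3 × |1225 K − 303.4 K| / 0.150 = 67300 W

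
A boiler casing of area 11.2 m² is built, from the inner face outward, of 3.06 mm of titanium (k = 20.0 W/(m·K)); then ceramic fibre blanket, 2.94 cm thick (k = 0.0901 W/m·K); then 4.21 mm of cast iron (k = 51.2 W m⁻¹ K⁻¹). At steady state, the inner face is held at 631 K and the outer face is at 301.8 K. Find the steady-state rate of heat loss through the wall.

Q = 11300 W

Resistance network (inner→outer):
  R_titanium = L/(kA) = 0.00306/(20.0·11.2) = 1.366×10^-5 K/W
  R_ceramic fibre blanket = L/(kA) = 0.0294/(0.0901·11.2) = 0.02913 K/W
  R_cast iron = L/(kA) = 0.00421/(51.2·11.2) = 7.342×10^-6 K/W
ΣR = 1.366×10^-5 + 0.02913 + 7.342×10^-6 = 0.02915 K/W
Q = ΔT/ΣR = (631 K − 301.8 K)/0.02915 = 11300 W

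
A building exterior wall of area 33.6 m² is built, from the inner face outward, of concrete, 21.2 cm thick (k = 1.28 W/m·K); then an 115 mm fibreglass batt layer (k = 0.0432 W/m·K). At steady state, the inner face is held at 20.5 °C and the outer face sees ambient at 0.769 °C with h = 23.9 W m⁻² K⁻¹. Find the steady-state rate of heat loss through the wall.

Q = 231 W

Treat each layer as a resistance in series:
  R_concrete = L/(kA) = 0.212/(1.28·33.6) = 0.004929 K/W
  R_fibreglass batt = L/(kA) = 0.115/(0.0432·33.6) = 0.07923 K/W
  R_conv,out = 1/(hA) = 1/(23.9·33.6) = 0.001245 K/W
ΣR = 0.004929 + 0.07923 + 0.001245 = 0.08540 K/W
Q = ΔT/ΣR = (20.5 °C − 0.769 °C)/0.08540 = 231 W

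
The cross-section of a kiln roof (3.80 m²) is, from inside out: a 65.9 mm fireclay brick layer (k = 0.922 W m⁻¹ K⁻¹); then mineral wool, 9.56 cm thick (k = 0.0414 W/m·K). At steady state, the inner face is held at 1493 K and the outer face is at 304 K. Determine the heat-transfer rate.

Series thermal resistances, inner to outer:
  R_fireclay brick = L/(kA) = 0.0659/(0.922·3.80) = 0.01881 K/W
  R_mineral wool = L/(kA) = 0.0956/(0.0414·3.80) = 0.6077 K/W
ΣR = 0.01881 + 0.6077 = 0.6265 K/W
Q = ΔT/ΣR = (1493 K − 304 K)/0.6265 = 1900 W

Q = 1900 W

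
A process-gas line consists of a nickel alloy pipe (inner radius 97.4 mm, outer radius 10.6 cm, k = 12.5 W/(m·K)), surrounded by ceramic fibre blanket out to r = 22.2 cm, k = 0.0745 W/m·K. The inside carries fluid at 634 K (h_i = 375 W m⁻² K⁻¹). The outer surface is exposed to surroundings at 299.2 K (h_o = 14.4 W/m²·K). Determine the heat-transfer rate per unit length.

Series thermal resistances, inner to outer:
  R'_conv,in = 1/(2πr h) = 1/(2π·0.0974·375) = 0.004357 m·K/W
  R'_nickel alloy = ln(0.106/0.0974)/(2πk) = 0.08461/(2π·12.5) = 0.001077 m·K/W
  R'_ceramic fibre blanket = ln(0.222/0.106)/(2πk) = 0.7392/(2π·0.0745) = 1.579 m·K/W
  R'_conv,out = 1/(2πr h) = 1/(2π·0.222·14.4) = 0.04979 m·K/W
ΣR = 0.004357 + 0.001077 + 1.579 + 0.04979 = 1.634 m·K/W
Q' = ΔT/ΣR = (634 K − 299.2 K)/1.634 = 205 W/m

Q' = 205 W/m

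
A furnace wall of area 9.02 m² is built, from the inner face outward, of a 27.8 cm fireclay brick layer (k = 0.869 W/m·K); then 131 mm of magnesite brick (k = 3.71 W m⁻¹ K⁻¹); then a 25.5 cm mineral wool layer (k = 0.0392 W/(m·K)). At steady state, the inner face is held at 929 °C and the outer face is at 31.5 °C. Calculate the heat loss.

Series thermal resistances, inner to outer:
  R_fireclay brick = L/(kA) = 0.278/(0.869·9.02) = 0.03547 K/W
  R_magnesite brick = L/(kA) = 0.131/(3.71·9.02) = 0.003915 K/W
  R_mineral wool = L/(kA) = 0.255/(0.0392·9.02) = 0.7212 K/W
ΣR = 0.03547 + 0.003915 + 0.7212 = 0.7606 K/W
Q = ΔT/ΣR = (929 °C − 31.5 °C)/0.7606 = 1180 W

Q = 1180 W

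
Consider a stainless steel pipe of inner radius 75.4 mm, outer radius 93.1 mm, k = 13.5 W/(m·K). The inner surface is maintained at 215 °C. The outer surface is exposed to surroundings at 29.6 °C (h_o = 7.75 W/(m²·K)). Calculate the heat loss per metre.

Series thermal resistances, inner to outer:
  R'_stainless steel = ln(0.0931/0.0754)/(2πk) = 0.2109/(2π·13.5) = 0.002486 m·K/W
  R'_conv,out = 1/(2πr h) = 1/(2π·0.0931·7.75) = 0.2206 m·K/W
ΣR = 0.002486 + 0.2206 = 0.2231 m·K/W
Q' = ΔT/ΣR = (215 °C − 29.6 °C)/0.2231 = 831 W/m

Q' = 831 W/m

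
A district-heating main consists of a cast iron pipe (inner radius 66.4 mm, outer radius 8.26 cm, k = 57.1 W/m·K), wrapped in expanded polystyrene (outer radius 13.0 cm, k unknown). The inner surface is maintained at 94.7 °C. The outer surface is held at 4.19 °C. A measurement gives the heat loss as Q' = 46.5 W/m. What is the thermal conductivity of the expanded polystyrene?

ΣR = ΔT/Q' = |94.7 − 4.19|/46.5 = 1.946 m·K/W
Known resistances:
  R'_cast iron = ln(0.0826/0.0664)/(2πk) = 0.2183/(2π·57.1) = 6.085×10^-4 m·K/W
R_expanded polystyrene = ΣR − ΣR_known = 1.946 − 6.085×10^-4 = 1.945 m·K/W
ln(r₂/r₁)/(2πk) = 1.945 ⇒ k = 0.4535/(2π·1.945) = 0.0371 W/m·K

k = 0.0371 W/m·K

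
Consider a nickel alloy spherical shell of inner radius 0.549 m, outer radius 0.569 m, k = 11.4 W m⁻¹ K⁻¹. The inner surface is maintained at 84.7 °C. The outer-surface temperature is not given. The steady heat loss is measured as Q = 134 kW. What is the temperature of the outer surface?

Series resistances:
  R_nickel alloy = (1/0.549 − 1/0.569)/(4πk) = 0.06402/(4π·11.4) = 4.469×10^-4 K/W
ΣR = 4.469×10^-4 K/W
ΔT = Q·ΣR = 1.34×10^5 × 4.469×10^-4 = 59.88 K
Heat flows outward, so T_out = T_in − ΔT = 84.7 − 59.88 = 24.8 °C

T_out = 24.8 °C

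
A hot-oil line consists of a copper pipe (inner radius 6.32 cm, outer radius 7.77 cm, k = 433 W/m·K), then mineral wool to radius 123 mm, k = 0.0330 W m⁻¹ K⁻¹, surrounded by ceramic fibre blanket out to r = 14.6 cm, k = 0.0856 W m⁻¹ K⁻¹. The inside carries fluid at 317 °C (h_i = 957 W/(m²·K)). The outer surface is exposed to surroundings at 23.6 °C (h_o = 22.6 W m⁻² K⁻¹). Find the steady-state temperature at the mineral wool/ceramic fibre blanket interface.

T = 65.3 °C

Resistance network (inner→outer):
  R'_conv,in = 1/(2πr h) = 1/(2π·0.0632·957) = 0.002631 m·K/W
  R'_copper = ln(0.0777/0.0632)/(2πk) = 0.2066/(2π·433) = 7.592×10^-5 m·K/W
  R'_mineral wool = ln(0.123/0.0777)/(2πk) = 0.4593/(2π·0.0330) = 2.215 m·K/W
  R'_ceramic fibre blanket = ln(0.146/0.123)/(2πk) = 0.1714/(2π·0.0856) = 0.3187 m·K/W
  R'_conv,out = 1/(2πr h) = 1/(2π·0.146·22.6) = 0.04823 m·K/W
ΣR = 0.002631 + 7.592×10^-5 + 2.215 + 0.3187 + 0.04823 = 2.585 m·K/W
Q' = ΔT/ΣR = (317 °C − 23.6 °C)/2.585 = 113.5 W/m
From the inner boundary to the mineral wool/ceramic fibre blanket interface, ΣR_partial = 2.218 m·K/W.
T_interface = T_in − Q'·ΣR_partial = 317 °C − (113.5)(2.218) = 65.3 °C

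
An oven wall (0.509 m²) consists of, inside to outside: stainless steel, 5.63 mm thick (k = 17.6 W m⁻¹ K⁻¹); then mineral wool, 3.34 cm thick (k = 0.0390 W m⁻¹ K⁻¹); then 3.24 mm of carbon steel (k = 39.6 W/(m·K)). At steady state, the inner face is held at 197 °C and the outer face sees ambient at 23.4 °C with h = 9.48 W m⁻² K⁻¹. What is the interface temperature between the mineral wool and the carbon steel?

T = 42.4 °C

Treat each layer as a resistance in series:
  R_stainless steel = L/(kA) = 0.00563/(17.6·0.509) = 6.285×10^-4 K/W
  R_mineral wool = L/(kA) = 0.0334/(0.0390·0.509) = 1.683 K/W
  R_carbon steel = L/(kA) = 0.00324/(39.6·0.509) = 1.607×10^-4 K/W
  R_conv,out = 1/(hA) = 1/(9.48·0.509) = 0.2072 K/W
ΣR = 6.285×10^-4 + 1.683 + 1.607×10^-4 + 0.2072 = 1.891 K/W
Q = ΔT/ΣR = (197 °C − 23.4 °C)/1.891 = 91.80 W
From the inner boundary to the mineral wool/carbon steel interface, ΣR_partial = 1.684 K/W.
T_interface = T_in − Q·ΣR_partial = 197 °C − (91.80)(1.684) = 42.4 °C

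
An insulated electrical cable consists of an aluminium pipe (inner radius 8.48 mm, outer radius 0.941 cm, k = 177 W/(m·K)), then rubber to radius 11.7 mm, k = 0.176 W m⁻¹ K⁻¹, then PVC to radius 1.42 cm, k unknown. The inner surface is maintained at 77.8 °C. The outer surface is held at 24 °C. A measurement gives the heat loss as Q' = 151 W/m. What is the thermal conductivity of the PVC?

ΣR = ΔT/Q' = |77.8 − 24|/151 = 0.3563 m·K/W
Known resistances:
  R'_aluminium = ln(0.00941/0.00848)/(2πk) = 0.1041/(2π·177) = 9.357×10^-5 m·K/W
  R'_rubber = ln(0.0117/0.00941)/(2πk) = 0.2178/(2π·0.176) = 0.1970 m·K/W
R_PVC = ΣR − ΣR_known = 0.3563 − 0.1971 = 0.1592 m·K/W
ln(r₂/r₁)/(2πk) = 0.1592 ⇒ k = 0.1937/(2π·0.1592) = 0.194 W/m·K

k = 0.194 W/m·K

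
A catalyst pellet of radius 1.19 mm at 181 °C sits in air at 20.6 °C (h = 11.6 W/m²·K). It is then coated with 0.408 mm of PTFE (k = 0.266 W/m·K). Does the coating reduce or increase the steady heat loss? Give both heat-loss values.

increases: 0.0331 → 0.0583 W

Critical radius for a sphere: r_cr = 2k/h = 0.0459 m = 4.59 cm.
Outer radius after coating: r₂ = 0.00119 + 4.08×10^-4 = 0.001598 m.
Since r₁ < r_cr and r₂ ≤ r_cr, the coating moves toward the maximum at r_cr — heat loss rises.
Bare: R = 1/(4πr₁²h) = 4844 K/W; Q = 160.4/4844 = 0.0331 W.
Coated: R = R_cond + R_conv = 2751 K/W; Q = 160.4/2751 = 0.0583 W.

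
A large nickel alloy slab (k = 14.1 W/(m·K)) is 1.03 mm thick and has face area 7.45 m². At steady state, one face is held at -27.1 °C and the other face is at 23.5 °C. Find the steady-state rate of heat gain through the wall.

Q = kA·ΔT/L = 14.1 × 7.45 × |-27.1 °C − 23.5 °C| / 0.00103 = 5.16×10^6 W

Q = 5160 kW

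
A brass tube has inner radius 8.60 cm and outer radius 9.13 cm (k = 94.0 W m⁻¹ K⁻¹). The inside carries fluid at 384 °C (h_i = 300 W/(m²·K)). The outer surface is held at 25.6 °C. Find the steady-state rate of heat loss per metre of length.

Treat each layer as a resistance in series:
  R'_conv,in = 1/(2πr h) = 1/(2π·0.0860·300) = 0.006169 m·K/W
  R'_brass = ln(0.0913/0.0860)/(2πk) = 0.05980/(2π·94.0) = 1.013×10^-4 m·K/W
ΣR = 0.006169 + 1.013×10^-4 = 0.006270 m·K/W
Q' = ΔT/ΣR = (384 °C − 25.6 °C)/0.006270 = 57200 W/m

Q' = 57200 W/m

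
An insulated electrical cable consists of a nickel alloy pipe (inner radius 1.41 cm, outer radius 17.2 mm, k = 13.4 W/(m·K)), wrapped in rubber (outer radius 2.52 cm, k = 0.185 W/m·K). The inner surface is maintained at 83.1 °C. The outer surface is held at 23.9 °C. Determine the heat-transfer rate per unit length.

Resistance network (inner→outer):
  R'_nickel alloy = ln(0.0172/0.0141)/(2πk) = 0.1987/(2π·13.4) = 0.002360 m·K/W
  R'_rubber = ln(0.0252/0.0172)/(2πk) = 0.3819/(2π·0.185) = 0.3286 m·K/W
ΣR = 0.002360 + 0.3286 = 0.3310 m·K/W
Q' = ΔT/ΣR = (83.1 °C − 23.9 °C)/0.3310 = 179 W/m

Q' = 179 W/m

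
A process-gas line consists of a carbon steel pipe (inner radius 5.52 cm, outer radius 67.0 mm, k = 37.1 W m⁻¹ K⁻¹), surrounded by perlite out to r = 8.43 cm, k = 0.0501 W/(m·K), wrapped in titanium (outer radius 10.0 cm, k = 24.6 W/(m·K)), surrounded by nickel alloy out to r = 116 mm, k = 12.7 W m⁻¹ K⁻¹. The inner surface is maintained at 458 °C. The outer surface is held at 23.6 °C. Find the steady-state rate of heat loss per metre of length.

Series thermal resistances, inner to outer:
  R'_carbon steel = ln(0.0670/0.0552)/(2πk) = 0.1937/(2π·37.1) = 8.311×10^-4 m·K/W
  R'_perlite = ln(0.0843/0.0670)/(2πk) = 0.2297/(2π·0.0501) = 0.7297 m·K/W
  R'_titanium = ln(0.100/0.0843)/(2πk) = 0.1708/(2π·24.6) = 0.001105 m·K/W
  R'_nickel alloy = ln(0.116/0.100)/(2πk) = 0.1484/(2π·12.7) = 0.001860 m·K/W
ΣR = 8.311×10^-4 + 0.7297 + 0.001105 + 0.001860 = 0.7335 m·K/W
Q' = ΔT/ΣR = (458 °C − 23.6 °C)/0.7335 = 592 W/m

Q' = 592 W/m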